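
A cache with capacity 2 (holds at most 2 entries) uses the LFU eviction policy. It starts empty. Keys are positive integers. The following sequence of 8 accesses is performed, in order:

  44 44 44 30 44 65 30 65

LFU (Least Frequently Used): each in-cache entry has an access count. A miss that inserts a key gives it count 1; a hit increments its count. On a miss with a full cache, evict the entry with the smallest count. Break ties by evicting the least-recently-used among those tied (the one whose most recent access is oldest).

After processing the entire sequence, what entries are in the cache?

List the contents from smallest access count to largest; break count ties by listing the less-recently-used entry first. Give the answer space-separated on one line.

Answer: 65 44

Derivation:
LFU simulation (capacity=2):
  1. access 44: MISS. Cache: [44(c=1)]
  2. access 44: HIT, count now 2. Cache: [44(c=2)]
  3. access 44: HIT, count now 3. Cache: [44(c=3)]
  4. access 30: MISS. Cache: [30(c=1) 44(c=3)]
  5. access 44: HIT, count now 4. Cache: [30(c=1) 44(c=4)]
  6. access 65: MISS, evict 30(c=1). Cache: [65(c=1) 44(c=4)]
  7. access 30: MISS, evict 65(c=1). Cache: [30(c=1) 44(c=4)]
  8. access 65: MISS, evict 30(c=1). Cache: [65(c=1) 44(c=4)]
Total: 3 hits, 5 misses, 3 evictions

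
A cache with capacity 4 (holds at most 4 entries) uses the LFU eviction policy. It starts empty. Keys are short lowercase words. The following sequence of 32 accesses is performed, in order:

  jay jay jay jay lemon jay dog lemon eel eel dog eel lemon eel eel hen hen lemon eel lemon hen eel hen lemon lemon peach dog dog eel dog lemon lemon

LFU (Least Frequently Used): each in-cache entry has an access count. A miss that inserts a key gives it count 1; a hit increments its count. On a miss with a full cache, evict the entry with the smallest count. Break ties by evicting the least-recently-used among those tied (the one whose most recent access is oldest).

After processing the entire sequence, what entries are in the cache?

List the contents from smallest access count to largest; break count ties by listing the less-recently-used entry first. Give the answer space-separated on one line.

Answer: dog jay eel lemon

Derivation:
LFU simulation (capacity=4):
  1. access jay: MISS. Cache: [jay(c=1)]
  2. access jay: HIT, count now 2. Cache: [jay(c=2)]
  3. access jay: HIT, count now 3. Cache: [jay(c=3)]
  4. access jay: HIT, count now 4. Cache: [jay(c=4)]
  5. access lemon: MISS. Cache: [lemon(c=1) jay(c=4)]
  6. access jay: HIT, count now 5. Cache: [lemon(c=1) jay(c=5)]
  7. access dog: MISS. Cache: [lemon(c=1) dog(c=1) jay(c=5)]
  8. access lemon: HIT, count now 2. Cache: [dog(c=1) lemon(c=2) jay(c=5)]
  9. access eel: MISS. Cache: [dog(c=1) eel(c=1) lemon(c=2) jay(c=5)]
  10. access eel: HIT, count now 2. Cache: [dog(c=1) lemon(c=2) eel(c=2) jay(c=5)]
  11. access dog: HIT, count now 2. Cache: [lemon(c=2) eel(c=2) dog(c=2) jay(c=5)]
  12. access eel: HIT, count now 3. Cache: [lemon(c=2) dog(c=2) eel(c=3) jay(c=5)]
  13. access lemon: HIT, count now 3. Cache: [dog(c=2) eel(c=3) lemon(c=3) jay(c=5)]
  14. access eel: HIT, count now 4. Cache: [dog(c=2) lemon(c=3) eel(c=4) jay(c=5)]
  15. access eel: HIT, count now 5. Cache: [dog(c=2) lemon(c=3) jay(c=5) eel(c=5)]
  16. access hen: MISS, evict dog(c=2). Cache: [hen(c=1) lemon(c=3) jay(c=5) eel(c=5)]
  17. access hen: HIT, count now 2. Cache: [hen(c=2) lemon(c=3) jay(c=5) eel(c=5)]
  18. access lemon: HIT, count now 4. Cache: [hen(c=2) lemon(c=4) jay(c=5) eel(c=5)]
  19. access eel: HIT, count now 6. Cache: [hen(c=2) lemon(c=4) jay(c=5) eel(c=6)]
  20. access lemon: HIT, count now 5. Cache: [hen(c=2) jay(c=5) lemon(c=5) eel(c=6)]
  21. access hen: HIT, count now 3. Cache: [hen(c=3) jay(c=5) lemon(c=5) eel(c=6)]
  22. access eel: HIT, count now 7. Cache: [hen(c=3) jay(c=5) lemon(c=5) eel(c=7)]
  23. access hen: HIT, count now 4. Cache: [hen(c=4) jay(c=5) lemon(c=5) eel(c=7)]
  24. access lemon: HIT, count now 6. Cache: [hen(c=4) jay(c=5) lemon(c=6) eel(c=7)]
  25. access lemon: HIT, count now 7. Cache: [hen(c=4) jay(c=5) eel(c=7) lemon(c=7)]
  26. access peach: MISS, evict hen(c=4). Cache: [peach(c=1) jay(c=5) eel(c=7) lemon(c=7)]
  27. access dog: MISS, evict peach(c=1). Cache: [dog(c=1) jay(c=5) eel(c=7) lemon(c=7)]
  28. access dog: HIT, count now 2. Cache: [dog(c=2) jay(c=5) eel(c=7) lemon(c=7)]
  29. access eel: HIT, count now 8. Cache: [dog(c=2) jay(c=5) lemon(c=7) eel(c=8)]
  30. access dog: HIT, count now 3. Cache: [dog(c=3) jay(c=5) lemon(c=7) eel(c=8)]
  31. access lemon: HIT, count now 8. Cache: [dog(c=3) jay(c=5) eel(c=8) lemon(c=8)]
  32. access lemon: HIT, count now 9. Cache: [dog(c=3) jay(c=5) eel(c=8) lemon(c=9)]
Total: 25 hits, 7 misses, 3 evictions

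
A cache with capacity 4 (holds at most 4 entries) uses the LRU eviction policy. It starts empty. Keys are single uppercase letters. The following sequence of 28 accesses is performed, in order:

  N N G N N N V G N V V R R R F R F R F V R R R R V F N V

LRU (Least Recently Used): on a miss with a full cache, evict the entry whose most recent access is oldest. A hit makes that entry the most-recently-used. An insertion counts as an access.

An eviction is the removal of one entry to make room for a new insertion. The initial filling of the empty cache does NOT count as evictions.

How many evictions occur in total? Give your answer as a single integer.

LRU simulation (capacity=4):
  1. access N: MISS. Cache (LRU->MRU): [N]
  2. access N: HIT. Cache (LRU->MRU): [N]
  3. access G: MISS. Cache (LRU->MRU): [N G]
  4. access N: HIT. Cache (LRU->MRU): [G N]
  5. access N: HIT. Cache (LRU->MRU): [G N]
  6. access N: HIT. Cache (LRU->MRU): [G N]
  7. access V: MISS. Cache (LRU->MRU): [G N V]
  8. access G: HIT. Cache (LRU->MRU): [N V G]
  9. access N: HIT. Cache (LRU->MRU): [V G N]
  10. access V: HIT. Cache (LRU->MRU): [G N V]
  11. access V: HIT. Cache (LRU->MRU): [G N V]
  12. access R: MISS. Cache (LRU->MRU): [G N V R]
  13. access R: HIT. Cache (LRU->MRU): [G N V R]
  14. access R: HIT. Cache (LRU->MRU): [G N V R]
  15. access F: MISS, evict G. Cache (LRU->MRU): [N V R F]
  16. access R: HIT. Cache (LRU->MRU): [N V F R]
  17. access F: HIT. Cache (LRU->MRU): [N V R F]
  18. access R: HIT. Cache (LRU->MRU): [N V F R]
  19. access F: HIT. Cache (LRU->MRU): [N V R F]
  20. access V: HIT. Cache (LRU->MRU): [N R F V]
  21. access R: HIT. Cache (LRU->MRU): [N F V R]
  22. access R: HIT. Cache (LRU->MRU): [N F V R]
  23. access R: HIT. Cache (LRU->MRU): [N F V R]
  24. access R: HIT. Cache (LRU->MRU): [N F V R]
  25. access V: HIT. Cache (LRU->MRU): [N F R V]
  26. access F: HIT. Cache (LRU->MRU): [N R V F]
  27. access N: HIT. Cache (LRU->MRU): [R V F N]
  28. access V: HIT. Cache (LRU->MRU): [R F N V]
Total: 23 hits, 5 misses, 1 evictions

Answer: 1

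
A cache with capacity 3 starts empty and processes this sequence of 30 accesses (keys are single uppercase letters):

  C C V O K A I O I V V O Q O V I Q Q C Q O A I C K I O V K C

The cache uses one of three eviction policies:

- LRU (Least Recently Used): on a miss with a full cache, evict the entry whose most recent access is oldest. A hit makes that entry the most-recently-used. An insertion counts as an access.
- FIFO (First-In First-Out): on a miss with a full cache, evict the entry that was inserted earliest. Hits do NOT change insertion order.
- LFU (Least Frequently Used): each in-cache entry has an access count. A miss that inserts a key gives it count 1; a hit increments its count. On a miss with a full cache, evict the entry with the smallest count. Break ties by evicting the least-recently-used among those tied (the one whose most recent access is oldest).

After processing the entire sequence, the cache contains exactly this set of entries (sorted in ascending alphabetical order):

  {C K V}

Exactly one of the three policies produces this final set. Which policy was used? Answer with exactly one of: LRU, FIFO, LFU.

Answer: LRU

Derivation:
Simulating under each policy and comparing final sets:
  LRU: final set = {C K V} -> MATCHES target
  FIFO: final set = {C O V} -> differs
  LFU: final set = {C I V} -> differs
Only LRU produces the target set.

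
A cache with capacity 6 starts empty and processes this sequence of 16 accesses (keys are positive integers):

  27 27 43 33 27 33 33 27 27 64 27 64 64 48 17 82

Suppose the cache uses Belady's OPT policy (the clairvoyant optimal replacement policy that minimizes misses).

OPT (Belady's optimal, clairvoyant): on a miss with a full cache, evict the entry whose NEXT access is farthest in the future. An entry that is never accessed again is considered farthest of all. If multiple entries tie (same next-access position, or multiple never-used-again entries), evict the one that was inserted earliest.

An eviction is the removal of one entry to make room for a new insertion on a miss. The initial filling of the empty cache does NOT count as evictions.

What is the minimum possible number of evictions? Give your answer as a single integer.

Answer: 1

Derivation:
OPT (Belady) simulation (capacity=6):
  1. access 27: MISS. Cache: [27]
  2. access 27: HIT. Next use of 27: step 5. Cache: [27]
  3. access 43: MISS. Cache: [27 43]
  4. access 33: MISS. Cache: [27 43 33]
  5. access 27: HIT. Next use of 27: step 8. Cache: [27 43 33]
  6. access 33: HIT. Next use of 33: step 7. Cache: [27 43 33]
  7. access 33: HIT. Next use of 33: never. Cache: [27 43 33]
  8. access 27: HIT. Next use of 27: step 9. Cache: [27 43 33]
  9. access 27: HIT. Next use of 27: step 11. Cache: [27 43 33]
  10. access 64: MISS. Cache: [27 43 33 64]
  11. access 27: HIT. Next use of 27: never. Cache: [27 43 33 64]
  12. access 64: HIT. Next use of 64: step 13. Cache: [27 43 33 64]
  13. access 64: HIT. Next use of 64: never. Cache: [27 43 33 64]
  14. access 48: MISS. Cache: [27 43 33 64 48]
  15. access 17: MISS. Cache: [27 43 33 64 48 17]
  16. access 82: MISS, evict 27 (next use: never). Cache: [43 33 64 48 17 82]
Total: 9 hits, 7 misses, 1 evictions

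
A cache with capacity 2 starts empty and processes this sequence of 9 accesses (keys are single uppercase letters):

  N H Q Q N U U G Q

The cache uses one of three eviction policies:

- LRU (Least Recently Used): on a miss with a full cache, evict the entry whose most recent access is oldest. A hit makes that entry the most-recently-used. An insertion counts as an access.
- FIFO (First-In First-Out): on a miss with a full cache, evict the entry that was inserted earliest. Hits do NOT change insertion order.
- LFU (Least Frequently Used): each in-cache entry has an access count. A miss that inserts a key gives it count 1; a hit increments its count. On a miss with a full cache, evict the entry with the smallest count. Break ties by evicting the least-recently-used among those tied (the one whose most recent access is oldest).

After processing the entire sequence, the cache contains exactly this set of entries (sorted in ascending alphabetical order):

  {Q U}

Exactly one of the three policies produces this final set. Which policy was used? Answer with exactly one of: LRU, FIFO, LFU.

Answer: LFU

Derivation:
Simulating under each policy and comparing final sets:
  LRU: final set = {G Q} -> differs
  FIFO: final set = {G Q} -> differs
  LFU: final set = {Q U} -> MATCHES target
Only LFU produces the target set.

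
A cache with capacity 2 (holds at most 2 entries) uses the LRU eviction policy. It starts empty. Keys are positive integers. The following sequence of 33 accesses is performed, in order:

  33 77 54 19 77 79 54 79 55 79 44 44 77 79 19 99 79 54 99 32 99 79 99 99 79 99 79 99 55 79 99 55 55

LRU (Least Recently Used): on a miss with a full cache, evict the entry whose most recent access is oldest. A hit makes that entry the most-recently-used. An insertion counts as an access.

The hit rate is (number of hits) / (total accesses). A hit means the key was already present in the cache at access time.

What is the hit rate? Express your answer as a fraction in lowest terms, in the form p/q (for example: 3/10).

Answer: 1/3

Derivation:
LRU simulation (capacity=2):
  1. access 33: MISS. Cache (LRU->MRU): [33]
  2. access 77: MISS. Cache (LRU->MRU): [33 77]
  3. access 54: MISS, evict 33. Cache (LRU->MRU): [77 54]
  4. access 19: MISS, evict 77. Cache (LRU->MRU): [54 19]
  5. access 77: MISS, evict 54. Cache (LRU->MRU): [19 77]
  6. access 79: MISS, evict 19. Cache (LRU->MRU): [77 79]
  7. access 54: MISS, evict 77. Cache (LRU->MRU): [79 54]
  8. access 79: HIT. Cache (LRU->MRU): [54 79]
  9. access 55: MISS, evict 54. Cache (LRU->MRU): [79 55]
  10. access 79: HIT. Cache (LRU->MRU): [55 79]
  11. access 44: MISS, evict 55. Cache (LRU->MRU): [79 44]
  12. access 44: HIT. Cache (LRU->MRU): [79 44]
  13. access 77: MISS, evict 79. Cache (LRU->MRU): [44 77]
  14. access 79: MISS, evict 44. Cache (LRU->MRU): [77 79]
  15. access 19: MISS, evict 77. Cache (LRU->MRU): [79 19]
  16. access 99: MISS, evict 79. Cache (LRU->MRU): [19 99]
  17. access 79: MISS, evict 19. Cache (LRU->MRU): [99 79]
  18. access 54: MISS, evict 99. Cache (LRU->MRU): [79 54]
  19. access 99: MISS, evict 79. Cache (LRU->MRU): [54 99]
  20. access 32: MISS, evict 54. Cache (LRU->MRU): [99 32]
  21. access 99: HIT. Cache (LRU->MRU): [32 99]
  22. access 79: MISS, evict 32. Cache (LRU->MRU): [99 79]
  23. access 99: HIT. Cache (LRU->MRU): [79 99]
  24. access 99: HIT. Cache (LRU->MRU): [79 99]
  25. access 79: HIT. Cache (LRU->MRU): [99 79]
  26. access 99: HIT. Cache (LRU->MRU): [79 99]
  27. access 79: HIT. Cache (LRU->MRU): [99 79]
  28. access 99: HIT. Cache (LRU->MRU): [79 99]
  29. access 55: MISS, evict 79. Cache (LRU->MRU): [99 55]
  30. access 79: MISS, evict 99. Cache (LRU->MRU): [55 79]
  31. access 99: MISS, evict 55. Cache (LRU->MRU): [79 99]
  32. access 55: MISS, evict 79. Cache (LRU->MRU): [99 55]
  33. access 55: HIT. Cache (LRU->MRU): [99 55]
Total: 11 hits, 22 misses, 20 evictions

Hit rate = 11/33 = 1/3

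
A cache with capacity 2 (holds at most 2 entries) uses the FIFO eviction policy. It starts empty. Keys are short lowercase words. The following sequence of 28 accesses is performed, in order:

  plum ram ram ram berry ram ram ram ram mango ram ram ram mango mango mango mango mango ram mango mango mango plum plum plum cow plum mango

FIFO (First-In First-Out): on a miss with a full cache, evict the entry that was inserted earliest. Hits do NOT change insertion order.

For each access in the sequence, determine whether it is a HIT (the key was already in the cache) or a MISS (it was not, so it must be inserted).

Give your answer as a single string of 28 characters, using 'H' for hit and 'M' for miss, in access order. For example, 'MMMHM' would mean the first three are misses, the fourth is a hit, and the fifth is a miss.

Answer: MMHHMHHHHMMHHHHHHHHHHHMHHMHM

Derivation:
FIFO simulation (capacity=2):
  1. access plum: MISS. Cache (old->new): [plum]
  2. access ram: MISS. Cache (old->new): [plum ram]
  3. access ram: HIT. Cache (old->new): [plum ram]
  4. access ram: HIT. Cache (old->new): [plum ram]
  5. access berry: MISS, evict plum. Cache (old->new): [ram berry]
  6. access ram: HIT. Cache (old->new): [ram berry]
  7. access ram: HIT. Cache (old->new): [ram berry]
  8. access ram: HIT. Cache (old->new): [ram berry]
  9. access ram: HIT. Cache (old->new): [ram berry]
  10. access mango: MISS, evict ram. Cache (old->new): [berry mango]
  11. access ram: MISS, evict berry. Cache (old->new): [mango ram]
  12. access ram: HIT. Cache (old->new): [mango ram]
  13. access ram: HIT. Cache (old->new): [mango ram]
  14. access mango: HIT. Cache (old->new): [mango ram]
  15. access mango: HIT. Cache (old->new): [mango ram]
  16. access mango: HIT. Cache (old->new): [mango ram]
  17. access mango: HIT. Cache (old->new): [mango ram]
  18. access mango: HIT. Cache (old->new): [mango ram]
  19. access ram: HIT. Cache (old->new): [mango ram]
  20. access mango: HIT. Cache (old->new): [mango ram]
  21. access mango: HIT. Cache (old->new): [mango ram]
  22. access mango: HIT. Cache (old->new): [mango ram]
  23. access plum: MISS, evict mango. Cache (old->new): [ram plum]
  24. access plum: HIT. Cache (old->new): [ram plum]
  25. access plum: HIT. Cache (old->new): [ram plum]
  26. access cow: MISS, evict ram. Cache (old->new): [plum cow]
  27. access plum: HIT. Cache (old->new): [plum cow]
  28. access mango: MISS, evict plum. Cache (old->new): [cow mango]
Total: 20 hits, 8 misses, 6 evictions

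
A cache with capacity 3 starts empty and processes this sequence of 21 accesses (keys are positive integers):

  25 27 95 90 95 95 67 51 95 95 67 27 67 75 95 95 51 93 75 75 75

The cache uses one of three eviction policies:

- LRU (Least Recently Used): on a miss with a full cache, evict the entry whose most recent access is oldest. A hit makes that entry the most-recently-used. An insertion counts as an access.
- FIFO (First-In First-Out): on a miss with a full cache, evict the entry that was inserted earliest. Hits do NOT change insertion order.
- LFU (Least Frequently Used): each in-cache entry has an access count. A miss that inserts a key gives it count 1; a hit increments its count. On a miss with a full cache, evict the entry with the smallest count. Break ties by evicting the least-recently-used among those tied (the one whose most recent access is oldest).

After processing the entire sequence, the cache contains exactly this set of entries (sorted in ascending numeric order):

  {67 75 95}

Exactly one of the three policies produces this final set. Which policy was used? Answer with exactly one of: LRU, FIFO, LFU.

Simulating under each policy and comparing final sets:
  LRU: final set = {51 75 93} -> differs
  FIFO: final set = {51 75 93} -> differs
  LFU: final set = {67 75 95} -> MATCHES target
Only LFU produces the target set.

Answer: LFU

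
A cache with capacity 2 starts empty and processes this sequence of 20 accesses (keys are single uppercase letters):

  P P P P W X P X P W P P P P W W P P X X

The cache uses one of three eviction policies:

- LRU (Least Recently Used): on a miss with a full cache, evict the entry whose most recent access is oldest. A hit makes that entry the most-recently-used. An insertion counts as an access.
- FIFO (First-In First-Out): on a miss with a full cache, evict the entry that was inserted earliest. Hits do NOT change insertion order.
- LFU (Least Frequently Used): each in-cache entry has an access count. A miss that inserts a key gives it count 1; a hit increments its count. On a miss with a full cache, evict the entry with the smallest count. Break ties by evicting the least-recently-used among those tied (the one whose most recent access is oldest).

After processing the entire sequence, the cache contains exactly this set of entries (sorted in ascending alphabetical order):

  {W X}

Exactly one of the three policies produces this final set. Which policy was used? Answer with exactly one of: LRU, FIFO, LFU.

Simulating under each policy and comparing final sets:
  LRU: final set = {P X} -> differs
  FIFO: final set = {W X} -> MATCHES target
  LFU: final set = {P X} -> differs
Only FIFO produces the target set.

Answer: FIFO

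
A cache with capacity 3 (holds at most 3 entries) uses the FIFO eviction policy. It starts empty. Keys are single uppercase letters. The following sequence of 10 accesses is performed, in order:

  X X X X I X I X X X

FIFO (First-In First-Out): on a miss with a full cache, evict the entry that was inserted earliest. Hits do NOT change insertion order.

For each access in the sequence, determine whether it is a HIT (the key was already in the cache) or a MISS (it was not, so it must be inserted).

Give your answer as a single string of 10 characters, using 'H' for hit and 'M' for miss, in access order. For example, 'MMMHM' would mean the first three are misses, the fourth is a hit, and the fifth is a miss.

FIFO simulation (capacity=3):
  1. access X: MISS. Cache (old->new): [X]
  2. access X: HIT. Cache (old->new): [X]
  3. access X: HIT. Cache (old->new): [X]
  4. access X: HIT. Cache (old->new): [X]
  5. access I: MISS. Cache (old->new): [X I]
  6. access X: HIT. Cache (old->new): [X I]
  7. access I: HIT. Cache (old->new): [X I]
  8. access X: HIT. Cache (old->new): [X I]
  9. access X: HIT. Cache (old->new): [X I]
  10. access X: HIT. Cache (old->new): [X I]
Total: 8 hits, 2 misses, 0 evictions

Answer: MHHHMHHHHH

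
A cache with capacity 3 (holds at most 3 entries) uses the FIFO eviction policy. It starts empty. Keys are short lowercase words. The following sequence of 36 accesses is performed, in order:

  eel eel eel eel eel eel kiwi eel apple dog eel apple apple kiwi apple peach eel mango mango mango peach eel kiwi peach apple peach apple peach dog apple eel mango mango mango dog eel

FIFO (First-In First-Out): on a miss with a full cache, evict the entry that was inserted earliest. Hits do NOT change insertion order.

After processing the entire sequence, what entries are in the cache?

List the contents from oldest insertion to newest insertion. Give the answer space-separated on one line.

Answer: dog eel mango

Derivation:
FIFO simulation (capacity=3):
  1. access eel: MISS. Cache (old->new): [eel]
  2. access eel: HIT. Cache (old->new): [eel]
  3. access eel: HIT. Cache (old->new): [eel]
  4. access eel: HIT. Cache (old->new): [eel]
  5. access eel: HIT. Cache (old->new): [eel]
  6. access eel: HIT. Cache (old->new): [eel]
  7. access kiwi: MISS. Cache (old->new): [eel kiwi]
  8. access eel: HIT. Cache (old->new): [eel kiwi]
  9. access apple: MISS. Cache (old->new): [eel kiwi apple]
  10. access dog: MISS, evict eel. Cache (old->new): [kiwi apple dog]
  11. access eel: MISS, evict kiwi. Cache (old->new): [apple dog eel]
  12. access apple: HIT. Cache (old->new): [apple dog eel]
  13. access apple: HIT. Cache (old->new): [apple dog eel]
  14. access kiwi: MISS, evict apple. Cache (old->new): [dog eel kiwi]
  15. access apple: MISS, evict dog. Cache (old->new): [eel kiwi apple]
  16. access peach: MISS, evict eel. Cache (old->new): [kiwi apple peach]
  17. access eel: MISS, evict kiwi. Cache (old->new): [apple peach eel]
  18. access mango: MISS, evict apple. Cache (old->new): [peach eel mango]
  19. access mango: HIT. Cache (old->new): [peach eel mango]
  20. access mango: HIT. Cache (old->new): [peach eel mango]
  21. access peach: HIT. Cache (old->new): [peach eel mango]
  22. access eel: HIT. Cache (old->new): [peach eel mango]
  23. access kiwi: MISS, evict peach. Cache (old->new): [eel mango kiwi]
  24. access peach: MISS, evict eel. Cache (old->new): [mango kiwi peach]
  25. access apple: MISS, evict mango. Cache (old->new): [kiwi peach apple]
  26. access peach: HIT. Cache (old->new): [kiwi peach apple]
  27. access apple: HIT. Cache (old->new): [kiwi peach apple]
  28. access peach: HIT. Cache (old->new): [kiwi peach apple]
  29. access dog: MISS, evict kiwi. Cache (old->new): [peach apple dog]
  30. access apple: HIT. Cache (old->new): [peach apple dog]
  31. access eel: MISS, evict peach. Cache (old->new): [apple dog eel]
  32. access mango: MISS, evict apple. Cache (old->new): [dog eel mango]
  33. access mango: HIT. Cache (old->new): [dog eel mango]
  34. access mango: HIT. Cache (old->new): [dog eel mango]
  35. access dog: HIT. Cache (old->new): [dog eel mango]
  36. access eel: HIT. Cache (old->new): [dog eel mango]
Total: 20 hits, 16 misses, 13 evictions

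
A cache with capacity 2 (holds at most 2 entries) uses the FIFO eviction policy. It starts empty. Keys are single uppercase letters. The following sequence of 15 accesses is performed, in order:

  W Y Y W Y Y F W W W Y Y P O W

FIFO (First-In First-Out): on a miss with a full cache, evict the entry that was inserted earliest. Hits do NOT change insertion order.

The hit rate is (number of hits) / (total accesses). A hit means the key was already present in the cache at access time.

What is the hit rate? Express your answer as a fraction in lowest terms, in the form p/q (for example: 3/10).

FIFO simulation (capacity=2):
  1. access W: MISS. Cache (old->new): [W]
  2. access Y: MISS. Cache (old->new): [W Y]
  3. access Y: HIT. Cache (old->new): [W Y]
  4. access W: HIT. Cache (old->new): [W Y]
  5. access Y: HIT. Cache (old->new): [W Y]
  6. access Y: HIT. Cache (old->new): [W Y]
  7. access F: MISS, evict W. Cache (old->new): [Y F]
  8. access W: MISS, evict Y. Cache (old->new): [F W]
  9. access W: HIT. Cache (old->new): [F W]
  10. access W: HIT. Cache (old->new): [F W]
  11. access Y: MISS, evict F. Cache (old->new): [W Y]
  12. access Y: HIT. Cache (old->new): [W Y]
  13. access P: MISS, evict W. Cache (old->new): [Y P]
  14. access O: MISS, evict Y. Cache (old->new): [P O]
  15. access W: MISS, evict P. Cache (old->new): [O W]
Total: 7 hits, 8 misses, 6 evictions

Hit rate = 7/15

Answer: 7/15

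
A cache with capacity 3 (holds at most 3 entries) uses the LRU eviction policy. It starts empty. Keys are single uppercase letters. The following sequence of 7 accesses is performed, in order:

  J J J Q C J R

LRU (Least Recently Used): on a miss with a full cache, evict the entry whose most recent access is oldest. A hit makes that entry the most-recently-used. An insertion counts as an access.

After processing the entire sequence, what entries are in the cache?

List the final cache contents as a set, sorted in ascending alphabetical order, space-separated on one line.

LRU simulation (capacity=3):
  1. access J: MISS. Cache (LRU->MRU): [J]
  2. access J: HIT. Cache (LRU->MRU): [J]
  3. access J: HIT. Cache (LRU->MRU): [J]
  4. access Q: MISS. Cache (LRU->MRU): [J Q]
  5. access C: MISS. Cache (LRU->MRU): [J Q C]
  6. access J: HIT. Cache (LRU->MRU): [Q C J]
  7. access R: MISS, evict Q. Cache (LRU->MRU): [C J R]
Total: 3 hits, 4 misses, 1 evictions

Answer: C J R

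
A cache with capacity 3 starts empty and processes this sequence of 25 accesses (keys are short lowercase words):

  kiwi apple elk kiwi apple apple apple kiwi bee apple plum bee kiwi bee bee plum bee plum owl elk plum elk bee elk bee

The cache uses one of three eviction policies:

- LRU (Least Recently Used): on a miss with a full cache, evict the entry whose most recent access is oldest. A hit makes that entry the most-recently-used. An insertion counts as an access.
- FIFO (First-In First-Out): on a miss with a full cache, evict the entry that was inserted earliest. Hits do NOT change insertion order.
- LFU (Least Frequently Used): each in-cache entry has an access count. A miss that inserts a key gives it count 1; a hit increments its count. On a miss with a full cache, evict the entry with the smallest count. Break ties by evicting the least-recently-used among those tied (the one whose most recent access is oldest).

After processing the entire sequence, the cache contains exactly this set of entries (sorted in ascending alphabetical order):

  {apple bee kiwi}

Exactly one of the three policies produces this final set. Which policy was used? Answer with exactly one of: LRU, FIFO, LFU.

Simulating under each policy and comparing final sets:
  LRU: final set = {bee elk plum} -> differs
  FIFO: final set = {bee elk plum} -> differs
  LFU: final set = {apple bee kiwi} -> MATCHES target
Only LFU produces the target set.

Answer: LFU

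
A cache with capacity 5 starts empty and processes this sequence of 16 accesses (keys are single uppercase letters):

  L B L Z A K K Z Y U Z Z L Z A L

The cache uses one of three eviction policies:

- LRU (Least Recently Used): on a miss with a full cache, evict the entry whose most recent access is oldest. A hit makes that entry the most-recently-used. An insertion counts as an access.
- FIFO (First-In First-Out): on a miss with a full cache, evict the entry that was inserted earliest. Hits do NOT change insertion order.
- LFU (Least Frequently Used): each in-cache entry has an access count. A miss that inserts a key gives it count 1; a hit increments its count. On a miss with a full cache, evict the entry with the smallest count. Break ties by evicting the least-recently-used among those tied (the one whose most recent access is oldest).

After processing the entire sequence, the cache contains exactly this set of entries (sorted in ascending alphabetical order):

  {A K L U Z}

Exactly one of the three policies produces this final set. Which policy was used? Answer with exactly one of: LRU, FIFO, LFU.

Answer: LFU

Derivation:
Simulating under each policy and comparing final sets:
  LRU: final set = {A L U Y Z} -> differs
  FIFO: final set = {A L U Y Z} -> differs
  LFU: final set = {A K L U Z} -> MATCHES target
Only LFU produces the target set.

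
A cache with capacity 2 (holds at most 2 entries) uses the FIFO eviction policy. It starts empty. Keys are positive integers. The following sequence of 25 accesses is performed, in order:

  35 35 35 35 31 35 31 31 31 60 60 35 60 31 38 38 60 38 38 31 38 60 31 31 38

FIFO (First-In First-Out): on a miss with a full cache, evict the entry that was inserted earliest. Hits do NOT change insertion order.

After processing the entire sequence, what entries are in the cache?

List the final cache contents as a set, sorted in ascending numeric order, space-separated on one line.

FIFO simulation (capacity=2):
  1. access 35: MISS. Cache (old->new): [35]
  2. access 35: HIT. Cache (old->new): [35]
  3. access 35: HIT. Cache (old->new): [35]
  4. access 35: HIT. Cache (old->new): [35]
  5. access 31: MISS. Cache (old->new): [35 31]
  6. access 35: HIT. Cache (old->new): [35 31]
  7. access 31: HIT. Cache (old->new): [35 31]
  8. access 31: HIT. Cache (old->new): [35 31]
  9. access 31: HIT. Cache (old->new): [35 31]
  10. access 60: MISS, evict 35. Cache (old->new): [31 60]
  11. access 60: HIT. Cache (old->new): [31 60]
  12. access 35: MISS, evict 31. Cache (old->new): [60 35]
  13. access 60: HIT. Cache (old->new): [60 35]
  14. access 31: MISS, evict 60. Cache (old->new): [35 31]
  15. access 38: MISS, evict 35. Cache (old->new): [31 38]
  16. access 38: HIT. Cache (old->new): [31 38]
  17. access 60: MISS, evict 31. Cache (old->new): [38 60]
  18. access 38: HIT. Cache (old->new): [38 60]
  19. access 38: HIT. Cache (old->new): [38 60]
  20. access 31: MISS, evict 38. Cache (old->new): [60 31]
  21. access 38: MISS, evict 60. Cache (old->new): [31 38]
  22. access 60: MISS, evict 31. Cache (old->new): [38 60]
  23. access 31: MISS, evict 38. Cache (old->new): [60 31]
  24. access 31: HIT. Cache (old->new): [60 31]
  25. access 38: MISS, evict 60. Cache (old->new): [31 38]
Total: 13 hits, 12 misses, 10 evictions

Answer: 31 38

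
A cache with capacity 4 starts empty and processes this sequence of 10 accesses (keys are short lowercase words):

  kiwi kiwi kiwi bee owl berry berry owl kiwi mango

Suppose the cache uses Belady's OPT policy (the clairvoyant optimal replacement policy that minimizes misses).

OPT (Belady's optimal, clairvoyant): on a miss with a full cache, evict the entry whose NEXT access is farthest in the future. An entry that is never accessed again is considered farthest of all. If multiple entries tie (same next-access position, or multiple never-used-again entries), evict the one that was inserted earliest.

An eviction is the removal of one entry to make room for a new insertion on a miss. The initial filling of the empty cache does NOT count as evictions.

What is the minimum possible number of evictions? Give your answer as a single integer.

OPT (Belady) simulation (capacity=4):
  1. access kiwi: MISS. Cache: [kiwi]
  2. access kiwi: HIT. Next use of kiwi: step 3. Cache: [kiwi]
  3. access kiwi: HIT. Next use of kiwi: step 9. Cache: [kiwi]
  4. access bee: MISS. Cache: [kiwi bee]
  5. access owl: MISS. Cache: [kiwi bee owl]
  6. access berry: MISS. Cache: [kiwi bee owl berry]
  7. access berry: HIT. Next use of berry: never. Cache: [kiwi bee owl berry]
  8. access owl: HIT. Next use of owl: never. Cache: [kiwi bee owl berry]
  9. access kiwi: HIT. Next use of kiwi: never. Cache: [kiwi bee owl berry]
  10. access mango: MISS, evict kiwi (next use: never). Cache: [bee owl berry mango]
Total: 5 hits, 5 misses, 1 evictions

Answer: 1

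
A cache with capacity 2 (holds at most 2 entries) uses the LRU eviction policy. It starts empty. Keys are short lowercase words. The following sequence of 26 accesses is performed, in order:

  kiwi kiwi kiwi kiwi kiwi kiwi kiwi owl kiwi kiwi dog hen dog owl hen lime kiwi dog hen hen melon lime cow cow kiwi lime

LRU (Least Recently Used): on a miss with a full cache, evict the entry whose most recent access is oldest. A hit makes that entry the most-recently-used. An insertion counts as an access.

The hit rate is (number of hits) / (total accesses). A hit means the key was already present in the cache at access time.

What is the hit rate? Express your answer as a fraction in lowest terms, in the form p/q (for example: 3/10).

Answer: 11/26

Derivation:
LRU simulation (capacity=2):
  1. access kiwi: MISS. Cache (LRU->MRU): [kiwi]
  2. access kiwi: HIT. Cache (LRU->MRU): [kiwi]
  3. access kiwi: HIT. Cache (LRU->MRU): [kiwi]
  4. access kiwi: HIT. Cache (LRU->MRU): [kiwi]
  5. access kiwi: HIT. Cache (LRU->MRU): [kiwi]
  6. access kiwi: HIT. Cache (LRU->MRU): [kiwi]
  7. access kiwi: HIT. Cache (LRU->MRU): [kiwi]
  8. access owl: MISS. Cache (LRU->MRU): [kiwi owl]
  9. access kiwi: HIT. Cache (LRU->MRU): [owl kiwi]
  10. access kiwi: HIT. Cache (LRU->MRU): [owl kiwi]
  11. access dog: MISS, evict owl. Cache (LRU->MRU): [kiwi dog]
  12. access hen: MISS, evict kiwi. Cache (LRU->MRU): [dog hen]
  13. access dog: HIT. Cache (LRU->MRU): [hen dog]
  14. access owl: MISS, evict hen. Cache (LRU->MRU): [dog owl]
  15. access hen: MISS, evict dog. Cache (LRU->MRU): [owl hen]
  16. access lime: MISS, evict owl. Cache (LRU->MRU): [hen lime]
  17. access kiwi: MISS, evict hen. Cache (LRU->MRU): [lime kiwi]
  18. access dog: MISS, evict lime. Cache (LRU->MRU): [kiwi dog]
  19. access hen: MISS, evict kiwi. Cache (LRU->MRU): [dog hen]
  20. access hen: HIT. Cache (LRU->MRU): [dog hen]
  21. access melon: MISS, evict dog. Cache (LRU->MRU): [hen melon]
  22. access lime: MISS, evict hen. Cache (LRU->MRU): [melon lime]
  23. access cow: MISS, evict melon. Cache (LRU->MRU): [lime cow]
  24. access cow: HIT. Cache (LRU->MRU): [lime cow]
  25. access kiwi: MISS, evict lime. Cache (LRU->MRU): [cow kiwi]
  26. access lime: MISS, evict cow. Cache (LRU->MRU): [kiwi lime]
Total: 11 hits, 15 misses, 13 evictions

Hit rate = 11/26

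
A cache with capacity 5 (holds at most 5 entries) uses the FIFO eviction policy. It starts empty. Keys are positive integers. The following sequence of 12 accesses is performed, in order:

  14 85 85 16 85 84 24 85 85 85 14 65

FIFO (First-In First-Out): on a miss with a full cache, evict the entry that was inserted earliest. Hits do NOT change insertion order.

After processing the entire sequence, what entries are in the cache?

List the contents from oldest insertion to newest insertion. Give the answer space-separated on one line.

FIFO simulation (capacity=5):
  1. access 14: MISS. Cache (old->new): [14]
  2. access 85: MISS. Cache (old->new): [14 85]
  3. access 85: HIT. Cache (old->new): [14 85]
  4. access 16: MISS. Cache (old->new): [14 85 16]
  5. access 85: HIT. Cache (old->new): [14 85 16]
  6. access 84: MISS. Cache (old->new): [14 85 16 84]
  7. access 24: MISS. Cache (old->new): [14 85 16 84 24]
  8. access 85: HIT. Cache (old->new): [14 85 16 84 24]
  9. access 85: HIT. Cache (old->new): [14 85 16 84 24]
  10. access 85: HIT. Cache (old->new): [14 85 16 84 24]
  11. access 14: HIT. Cache (old->new): [14 85 16 84 24]
  12. access 65: MISS, evict 14. Cache (old->new): [85 16 84 24 65]
Total: 6 hits, 6 misses, 1 evictions

Answer: 85 16 84 24 65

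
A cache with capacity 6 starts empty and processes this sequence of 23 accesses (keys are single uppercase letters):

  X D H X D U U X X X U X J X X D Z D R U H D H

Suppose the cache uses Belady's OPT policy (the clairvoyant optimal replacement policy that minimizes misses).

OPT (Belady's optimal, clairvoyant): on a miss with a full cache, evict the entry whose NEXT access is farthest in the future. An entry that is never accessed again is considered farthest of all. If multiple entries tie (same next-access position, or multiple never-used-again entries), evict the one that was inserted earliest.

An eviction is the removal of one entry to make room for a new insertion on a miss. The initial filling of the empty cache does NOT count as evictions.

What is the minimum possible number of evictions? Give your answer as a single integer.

Answer: 1

Derivation:
OPT (Belady) simulation (capacity=6):
  1. access X: MISS. Cache: [X]
  2. access D: MISS. Cache: [X D]
  3. access H: MISS. Cache: [X D H]
  4. access X: HIT. Next use of X: step 8. Cache: [X D H]
  5. access D: HIT. Next use of D: step 16. Cache: [X D H]
  6. access U: MISS. Cache: [X D H U]
  7. access U: HIT. Next use of U: step 11. Cache: [X D H U]
  8. access X: HIT. Next use of X: step 9. Cache: [X D H U]
  9. access X: HIT. Next use of X: step 10. Cache: [X D H U]
  10. access X: HIT. Next use of X: step 12. Cache: [X D H U]
  11. access U: HIT. Next use of U: step 20. Cache: [X D H U]
  12. access X: HIT. Next use of X: step 14. Cache: [X D H U]
  13. access J: MISS. Cache: [X D H U J]
  14. access X: HIT. Next use of X: step 15. Cache: [X D H U J]
  15. access X: HIT. Next use of X: never. Cache: [X D H U J]
  16. access D: HIT. Next use of D: step 18. Cache: [X D H U J]
  17. access Z: MISS. Cache: [X D H U J Z]
  18. access D: HIT. Next use of D: step 22. Cache: [X D H U J Z]
  19. access R: MISS, evict X (next use: never). Cache: [D H U J Z R]
  20. access U: HIT. Next use of U: never. Cache: [D H U J Z R]
  21. access H: HIT. Next use of H: step 23. Cache: [D H U J Z R]
  22. access D: HIT. Next use of D: never. Cache: [D H U J Z R]
  23. access H: HIT. Next use of H: never. Cache: [D H U J Z R]
Total: 16 hits, 7 misses, 1 evictions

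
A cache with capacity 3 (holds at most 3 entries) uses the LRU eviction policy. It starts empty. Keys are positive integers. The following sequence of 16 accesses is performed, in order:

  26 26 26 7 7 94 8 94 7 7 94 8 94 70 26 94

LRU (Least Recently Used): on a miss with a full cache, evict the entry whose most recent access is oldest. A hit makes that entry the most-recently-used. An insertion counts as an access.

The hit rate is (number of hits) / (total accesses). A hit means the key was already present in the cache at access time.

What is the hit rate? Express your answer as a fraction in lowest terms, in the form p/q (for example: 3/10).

LRU simulation (capacity=3):
  1. access 26: MISS. Cache (LRU->MRU): [26]
  2. access 26: HIT. Cache (LRU->MRU): [26]
  3. access 26: HIT. Cache (LRU->MRU): [26]
  4. access 7: MISS. Cache (LRU->MRU): [26 7]
  5. access 7: HIT. Cache (LRU->MRU): [26 7]
  6. access 94: MISS. Cache (LRU->MRU): [26 7 94]
  7. access 8: MISS, evict 26. Cache (LRU->MRU): [7 94 8]
  8. access 94: HIT. Cache (LRU->MRU): [7 8 94]
  9. access 7: HIT. Cache (LRU->MRU): [8 94 7]
  10. access 7: HIT. Cache (LRU->MRU): [8 94 7]
  11. access 94: HIT. Cache (LRU->MRU): [8 7 94]
  12. access 8: HIT. Cache (LRU->MRU): [7 94 8]
  13. access 94: HIT. Cache (LRU->MRU): [7 8 94]
  14. access 70: MISS, evict 7. Cache (LRU->MRU): [8 94 70]
  15. access 26: MISS, evict 8. Cache (LRU->MRU): [94 70 26]
  16. access 94: HIT. Cache (LRU->MRU): [70 26 94]
Total: 10 hits, 6 misses, 3 evictions

Hit rate = 10/16 = 5/8

Answer: 5/8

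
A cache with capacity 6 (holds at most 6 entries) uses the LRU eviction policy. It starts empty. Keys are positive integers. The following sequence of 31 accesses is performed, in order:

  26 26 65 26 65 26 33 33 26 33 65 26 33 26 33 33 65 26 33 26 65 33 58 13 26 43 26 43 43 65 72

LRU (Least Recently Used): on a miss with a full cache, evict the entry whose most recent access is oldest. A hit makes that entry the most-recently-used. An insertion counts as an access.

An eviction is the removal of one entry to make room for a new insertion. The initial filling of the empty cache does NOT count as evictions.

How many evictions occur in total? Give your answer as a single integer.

Answer: 1

Derivation:
LRU simulation (capacity=6):
  1. access 26: MISS. Cache (LRU->MRU): [26]
  2. access 26: HIT. Cache (LRU->MRU): [26]
  3. access 65: MISS. Cache (LRU->MRU): [26 65]
  4. access 26: HIT. Cache (LRU->MRU): [65 26]
  5. access 65: HIT. Cache (LRU->MRU): [26 65]
  6. access 26: HIT. Cache (LRU->MRU): [65 26]
  7. access 33: MISS. Cache (LRU->MRU): [65 26 33]
  8. access 33: HIT. Cache (LRU->MRU): [65 26 33]
  9. access 26: HIT. Cache (LRU->MRU): [65 33 26]
  10. access 33: HIT. Cache (LRU->MRU): [65 26 33]
  11. access 65: HIT. Cache (LRU->MRU): [26 33 65]
  12. access 26: HIT. Cache (LRU->MRU): [33 65 26]
  13. access 33: HIT. Cache (LRU->MRU): [65 26 33]
  14. access 26: HIT. Cache (LRU->MRU): [65 33 26]
  15. access 33: HIT. Cache (LRU->MRU): [65 26 33]
  16. access 33: HIT. Cache (LRU->MRU): [65 26 33]
  17. access 65: HIT. Cache (LRU->MRU): [26 33 65]
  18. access 26: HIT. Cache (LRU->MRU): [33 65 26]
  19. access 33: HIT. Cache (LRU->MRU): [65 26 33]
  20. access 26: HIT. Cache (LRU->MRU): [65 33 26]
  21. access 65: HIT. Cache (LRU->MRU): [33 26 65]
  22. access 33: HIT. Cache (LRU->MRU): [26 65 33]
  23. access 58: MISS. Cache (LRU->MRU): [26 65 33 58]
  24. access 13: MISS. Cache (LRU->MRU): [26 65 33 58 13]
  25. access 26: HIT. Cache (LRU->MRU): [65 33 58 13 26]
  26. access 43: MISS. Cache (LRU->MRU): [65 33 58 13 26 43]
  27. access 26: HIT. Cache (LRU->MRU): [65 33 58 13 43 26]
  28. access 43: HIT. Cache (LRU->MRU): [65 33 58 13 26 43]
  29. access 43: HIT. Cache (LRU->MRU): [65 33 58 13 26 43]
  30. access 65: HIT. Cache (LRU->MRU): [33 58 13 26 43 65]
  31. access 72: MISS, evict 33. Cache (LRU->MRU): [58 13 26 43 65 72]
Total: 24 hits, 7 misses, 1 evictions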